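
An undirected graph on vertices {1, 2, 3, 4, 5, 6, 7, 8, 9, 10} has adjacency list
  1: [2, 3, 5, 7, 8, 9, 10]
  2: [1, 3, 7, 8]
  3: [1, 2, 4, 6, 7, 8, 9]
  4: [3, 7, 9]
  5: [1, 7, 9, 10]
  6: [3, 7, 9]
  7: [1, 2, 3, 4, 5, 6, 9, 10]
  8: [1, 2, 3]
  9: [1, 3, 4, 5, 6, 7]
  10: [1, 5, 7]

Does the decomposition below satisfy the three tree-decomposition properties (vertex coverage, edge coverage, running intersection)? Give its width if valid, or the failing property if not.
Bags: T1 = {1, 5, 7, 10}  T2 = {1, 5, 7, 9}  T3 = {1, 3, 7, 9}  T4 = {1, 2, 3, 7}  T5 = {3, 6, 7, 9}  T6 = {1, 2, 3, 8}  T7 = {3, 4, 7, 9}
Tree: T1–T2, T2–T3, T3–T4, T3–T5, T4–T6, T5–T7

Yes; width 3.

Every vertex of G appears in some bag (union = {1, 2, 3, 4, 5, 6, 7, 8, 9, 10}); every edge is covered by a bag; and for each vertex v the set of bags containing v is connected in the bag tree. The decomposition is therefore valid. The largest bag has 4 vertices, so the width is 3.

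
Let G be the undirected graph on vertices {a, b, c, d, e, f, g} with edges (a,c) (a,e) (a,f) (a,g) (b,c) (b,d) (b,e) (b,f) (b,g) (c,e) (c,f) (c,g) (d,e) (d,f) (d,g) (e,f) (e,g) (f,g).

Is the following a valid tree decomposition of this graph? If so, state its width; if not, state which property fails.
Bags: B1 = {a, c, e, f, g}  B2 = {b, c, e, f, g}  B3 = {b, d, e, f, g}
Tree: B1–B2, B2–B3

Checking the three conditions: (i) the bags cover all of {a, b, c, d, e, f, g}; (ii) for each edge, some bag contains both endpoints; (iii) the bags containing any fixed vertex form a subtree. All hold, so the decomposition is valid with width 5 − 1 = 4.

Yes; width 4.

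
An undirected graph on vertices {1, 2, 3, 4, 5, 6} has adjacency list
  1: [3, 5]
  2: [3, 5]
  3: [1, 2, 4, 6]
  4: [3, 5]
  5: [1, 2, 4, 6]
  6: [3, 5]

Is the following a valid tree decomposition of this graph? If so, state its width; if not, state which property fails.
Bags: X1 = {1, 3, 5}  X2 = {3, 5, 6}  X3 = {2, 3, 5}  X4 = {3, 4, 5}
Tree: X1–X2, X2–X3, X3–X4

Every vertex of G appears in some bag (union = {1, 2, 3, 4, 5, 6}); every edge is covered by a bag; and for each vertex v the set of bags containing v is connected in the bag tree. The decomposition is therefore valid. The largest bag has 3 vertices, so the width is 2.

Yes; width 2.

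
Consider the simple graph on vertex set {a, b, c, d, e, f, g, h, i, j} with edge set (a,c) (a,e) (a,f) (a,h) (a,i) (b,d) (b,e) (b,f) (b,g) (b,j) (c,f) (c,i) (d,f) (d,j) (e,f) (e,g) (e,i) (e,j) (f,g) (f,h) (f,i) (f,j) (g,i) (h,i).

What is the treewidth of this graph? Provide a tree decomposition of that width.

Treewidth 3.
Bags: B1 = {b, e, f, g}  B2 = {e, f, g, i}  B3 = {a, e, f, i}  B4 = {a, f, h, i}  B5 = {b, e, f, j}  B6 = {b, d, f, j}  B7 = {a, c, f, i}
Tree: B1–B2, B2–B3, B3–B4, B1–B5, B5–B6, B4–B7

Each bag holds 4 vertices, so the decomposition has width 3, which upper-bounds the treewidth. On the other hand G contains the 4-clique {b, d, f, j}. A clique must lie in a single bag of any decomposition, so no decomposition can have width below 3. The upper and lower bounds meet at 3, so that is the treewidth.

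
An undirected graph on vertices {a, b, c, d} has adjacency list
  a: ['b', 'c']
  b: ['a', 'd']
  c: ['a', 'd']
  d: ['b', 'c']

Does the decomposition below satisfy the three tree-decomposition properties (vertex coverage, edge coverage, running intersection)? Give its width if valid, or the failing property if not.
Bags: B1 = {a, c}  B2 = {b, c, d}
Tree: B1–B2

A tree decomposition must satisfy three properties: every vertex lies in some bag; for every edge, both endpoints lie together in some bag; and for every vertex, the bags containing it form a connected subtree. Here edge (b,a) lies in no bag, so the decomposition is invalid.

No — edge (b,a) lies in no bag.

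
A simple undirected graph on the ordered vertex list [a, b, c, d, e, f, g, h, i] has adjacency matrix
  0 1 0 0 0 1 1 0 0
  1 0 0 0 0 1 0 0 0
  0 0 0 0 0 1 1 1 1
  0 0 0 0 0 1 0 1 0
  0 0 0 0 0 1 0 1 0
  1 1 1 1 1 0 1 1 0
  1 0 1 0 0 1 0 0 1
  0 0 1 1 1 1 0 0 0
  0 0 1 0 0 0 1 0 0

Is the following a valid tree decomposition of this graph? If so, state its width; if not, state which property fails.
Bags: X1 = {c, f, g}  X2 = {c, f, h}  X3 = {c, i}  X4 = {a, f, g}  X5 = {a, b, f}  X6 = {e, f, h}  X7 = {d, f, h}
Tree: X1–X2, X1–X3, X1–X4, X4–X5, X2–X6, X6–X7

A tree decomposition must satisfy three properties: every vertex lies in some bag; for every edge, both endpoints lie together in some bag; and for every vertex, the bags containing it form a connected subtree. Here edge (g,i) lies in no bag, so the decomposition is invalid.

No — edge (g,i) lies in no bag.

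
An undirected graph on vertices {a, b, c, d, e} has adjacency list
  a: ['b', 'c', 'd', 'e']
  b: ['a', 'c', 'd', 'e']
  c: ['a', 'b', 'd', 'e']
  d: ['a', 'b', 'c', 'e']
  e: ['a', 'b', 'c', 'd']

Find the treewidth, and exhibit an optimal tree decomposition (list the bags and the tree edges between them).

With just one bag of size 5, the width is 5 − 1 = 4, so tw(G) ≤ 4. Conversely, {a, b, c, d, e} is a clique of size 5, and the vertices of any clique must share a bag in every tree decomposition; so some bag has ≥ 5 vertices and tw(G) ≥ 4. Combining the bounds, tw(G) = 4.

Treewidth 4.
Bags: B1 = {a, b, c, d, e}
Tree: (single bag)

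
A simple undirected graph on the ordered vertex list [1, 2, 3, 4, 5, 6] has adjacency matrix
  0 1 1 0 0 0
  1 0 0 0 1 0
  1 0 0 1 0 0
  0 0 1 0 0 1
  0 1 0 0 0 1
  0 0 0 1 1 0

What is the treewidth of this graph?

2

A width-2 tree decomposition is:
Bags: B1 = {3, 4, 6}  B2 = {1, 3, 6}  B3 = {1, 2, 6}  B4 = {2, 5, 6}
Tree: B1–B2, B2–B3, B3–B4
The largest bag has 3 vertices, giving width 2; this decomposition certifies tw(G) ≤ 2. For the lower bound, G contains the cycle 6–4–3–1–2–5–6, so G is not a forest; only forests have treewidth ≤ 1, hence tw(G) ≥ 2. Hence tw(G) = 2 exactly.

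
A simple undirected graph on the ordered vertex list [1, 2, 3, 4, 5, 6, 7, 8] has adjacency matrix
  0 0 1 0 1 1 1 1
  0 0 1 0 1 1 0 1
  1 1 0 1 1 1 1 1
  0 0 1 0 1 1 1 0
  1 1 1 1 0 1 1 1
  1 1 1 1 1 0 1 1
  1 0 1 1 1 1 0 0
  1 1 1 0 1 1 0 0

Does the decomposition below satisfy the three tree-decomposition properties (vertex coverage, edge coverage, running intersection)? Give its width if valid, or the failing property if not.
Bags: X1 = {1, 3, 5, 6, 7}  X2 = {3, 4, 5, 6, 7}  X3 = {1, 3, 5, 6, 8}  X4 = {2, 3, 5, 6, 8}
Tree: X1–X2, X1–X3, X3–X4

Yes; width 4.

Every vertex of G appears in some bag (union = {1, 2, 3, 4, 5, 6, 7, 8}); every edge is covered by a bag; and for each vertex v the set of bags containing v is connected in the bag tree. The decomposition is therefore valid. The largest bag has 5 vertices, so the width is 4.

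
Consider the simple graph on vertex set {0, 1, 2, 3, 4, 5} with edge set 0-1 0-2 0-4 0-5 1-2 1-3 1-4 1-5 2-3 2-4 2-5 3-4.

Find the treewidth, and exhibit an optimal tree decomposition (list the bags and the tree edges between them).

Every bag has size at most 4, so the width is 4 − 1 = 3 and tw(G) ≤ 3. Conversely, {0, 1, 2, 4} is a clique of size 4, and the vertices of any clique must share a bag in every tree decomposition; so some bag has ≥ 4 vertices and tw(G) ≥ 3. Therefore the treewidth is 3.

Treewidth 3.
Bags: B1 = {0, 1, 2, 4}  B2 = {0, 1, 2, 5}  B3 = {1, 2, 3, 4}
Tree: B1–B2, B1–B3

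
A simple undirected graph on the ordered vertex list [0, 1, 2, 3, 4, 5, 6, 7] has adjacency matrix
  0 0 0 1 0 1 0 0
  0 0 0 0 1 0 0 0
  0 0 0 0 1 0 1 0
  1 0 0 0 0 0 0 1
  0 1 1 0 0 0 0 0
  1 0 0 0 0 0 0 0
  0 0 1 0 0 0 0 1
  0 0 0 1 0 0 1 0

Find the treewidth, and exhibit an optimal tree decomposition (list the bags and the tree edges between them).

Treewidth 1.
Bags: B1 = {1, 4}  B2 = {2, 4}  B3 = {2, 6}  B4 = {6, 7}  B5 = {3, 7}  B6 = {0, 3}  B7 = {0, 5}
Tree: B1–B2, B2–B3, B3–B4, B4–B5, B5–B6, B6–B7

The largest bag has 2 vertices, giving width 1; this decomposition certifies tw(G) ≤ 1. Any graph with an edge has treewidth ≥ 1, and G has the edge 1–4. Hence tw(G) = 1 exactly.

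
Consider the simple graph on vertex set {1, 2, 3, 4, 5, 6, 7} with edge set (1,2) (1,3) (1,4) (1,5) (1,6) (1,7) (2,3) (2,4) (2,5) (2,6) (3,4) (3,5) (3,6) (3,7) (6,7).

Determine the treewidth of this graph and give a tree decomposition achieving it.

Treewidth 3.
One such decomposition:
Bags: B1 = {1, 2, 3, 6}  B2 = {1, 2, 3, 4}  B3 = {1, 3, 6, 7}  B4 = {1, 2, 3, 5}
Tree: B1–B2, B1–B3, B1–B4

The largest bag has 4 vertices, giving width 3; this decomposition certifies tw(G) ≤ 3. For the lower bound, the 4 vertices {1, 2, 3, 4} are pairwise adjacent, and any tree decomposition puts a clique entirely inside one bag — forcing width ≥ 3. Therefore the treewidth is 3.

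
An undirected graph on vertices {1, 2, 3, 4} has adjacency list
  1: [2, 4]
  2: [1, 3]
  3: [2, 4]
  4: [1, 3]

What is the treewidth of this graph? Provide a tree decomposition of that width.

Treewidth 2.
One such decomposition:
Bags: B1 = {1, 3, 4}  B2 = {1, 2, 3}
Tree: B1–B2

The largest bag has 3 vertices, giving width 2; this decomposition certifies tw(G) ≤ 2. The edges 1–4–3–2–1 form a cycle, so G is not a tree and its treewidth is at least 2. Hence tw(G) = 2 exactly.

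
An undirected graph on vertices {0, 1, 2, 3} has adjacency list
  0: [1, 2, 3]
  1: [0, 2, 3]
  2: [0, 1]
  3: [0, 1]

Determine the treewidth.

A width-2 tree decomposition is:
Bags: B1 = {0, 1, 3}  B2 = {0, 1, 2}
Tree: B1–B2
The largest bag has 3 vertices, giving width 2; this decomposition certifies tw(G) ≤ 2. On the other hand G contains the 3-clique {0, 1, 2}. A clique must lie in a single bag of any decomposition, so no decomposition can have width below 2. The upper and lower bounds meet at 2, so that is the treewidth.

2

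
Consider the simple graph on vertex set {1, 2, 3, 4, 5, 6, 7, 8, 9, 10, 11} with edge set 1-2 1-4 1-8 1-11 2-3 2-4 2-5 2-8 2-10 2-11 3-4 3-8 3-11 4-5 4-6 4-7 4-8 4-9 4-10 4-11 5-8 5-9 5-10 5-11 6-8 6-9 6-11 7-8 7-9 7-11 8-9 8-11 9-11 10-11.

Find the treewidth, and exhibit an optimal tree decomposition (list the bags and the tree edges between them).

The largest bag has 5 vertices, giving width 4; this decomposition certifies tw(G) ≤ 4. For the lower bound, the 5 vertices {4, 5, 8, 9, 11} are pairwise adjacent, and any tree decomposition puts a clique entirely inside one bag — forcing width ≥ 4. Combining the bounds, tw(G) = 4.

Treewidth 4.
One optimal decomposition is:
Bags: B1 = {2, 4, 5, 8, 11}  B2 = {4, 5, 8, 9, 11}  B3 = {4, 6, 8, 9, 11}  B4 = {2, 4, 5, 10, 11}  B5 = {4, 7, 8, 9, 11}  B6 = {2, 3, 4, 8, 11}  B7 = {1, 2, 4, 8, 11}
Tree: B1–B2, B2–B3, B1–B4, B2–B5, B1–B6, B1–B7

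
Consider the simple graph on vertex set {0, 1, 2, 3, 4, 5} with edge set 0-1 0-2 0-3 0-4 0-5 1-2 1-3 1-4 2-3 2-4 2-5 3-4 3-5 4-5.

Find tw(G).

4

A width-4 tree decomposition is:
Bags: B1 = {0, 1, 2, 3, 4}  B2 = {0, 2, 3, 4, 5}
Tree: B1–B2
The largest bag has 5 vertices, giving width 4; this decomposition certifies tw(G) ≤ 4. For the lower bound, the 5 vertices {0, 1, 2, 3, 4} are pairwise adjacent, and any tree decomposition puts a clique entirely inside one bag — forcing width ≥ 4. Hence tw(G) = 4 exactly.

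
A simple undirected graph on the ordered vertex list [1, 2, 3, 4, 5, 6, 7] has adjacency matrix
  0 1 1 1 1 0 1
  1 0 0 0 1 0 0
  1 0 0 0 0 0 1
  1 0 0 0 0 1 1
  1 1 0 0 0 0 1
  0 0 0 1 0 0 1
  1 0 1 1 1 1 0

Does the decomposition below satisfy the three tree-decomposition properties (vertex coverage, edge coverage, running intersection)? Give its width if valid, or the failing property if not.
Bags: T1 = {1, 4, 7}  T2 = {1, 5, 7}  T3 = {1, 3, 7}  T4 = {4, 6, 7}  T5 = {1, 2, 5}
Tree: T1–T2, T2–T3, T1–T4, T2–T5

Yes; width 2.

Checking the three conditions: (i) the bags cover all of {1, 2, 3, 4, 5, 6, 7}; (ii) for each edge, some bag contains both endpoints; (iii) the bags containing any fixed vertex form a subtree. All hold, so the decomposition is valid with width 3 − 1 = 2.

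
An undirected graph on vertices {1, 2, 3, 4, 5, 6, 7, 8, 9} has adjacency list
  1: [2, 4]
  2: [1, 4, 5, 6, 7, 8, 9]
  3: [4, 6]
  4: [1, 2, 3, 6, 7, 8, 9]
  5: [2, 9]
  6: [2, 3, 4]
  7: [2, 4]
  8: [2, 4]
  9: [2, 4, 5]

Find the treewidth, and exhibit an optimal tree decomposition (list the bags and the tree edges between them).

The largest bag has 3 vertices, giving width 2; this decomposition certifies tw(G) ≤ 2. Conversely, {1, 2, 4} is a clique of size 3, and the vertices of any clique must share a bag in every tree decomposition; so some bag has ≥ 3 vertices and tw(G) ≥ 2. Hence tw(G) = 2 exactly.

Treewidth 2.
Bags: B1 = {1, 2, 4}  B2 = {2, 4, 6}  B3 = {2, 4, 8}  B4 = {2, 4, 7}  B5 = {3, 4, 6}  B6 = {2, 4, 9}  B7 = {2, 5, 9}
Tree: B1–B2, B2–B3, B1–B4, B2–B5, B1–B6, B6–B7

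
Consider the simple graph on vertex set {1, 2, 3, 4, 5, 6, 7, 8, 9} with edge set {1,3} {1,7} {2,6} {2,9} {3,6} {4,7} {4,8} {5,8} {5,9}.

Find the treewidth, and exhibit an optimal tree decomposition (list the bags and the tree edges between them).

The largest bag has 3 vertices, giving width 2; this decomposition certifies tw(G) ≤ 2. For the lower bound, G contains the cycle 7–4–8–5–9–2–6–3–1–7, so G is not a forest; only forests have treewidth ≤ 1, hence tw(G) ≥ 2. Combining the bounds, tw(G) = 2.

Treewidth 2.
One optimal decomposition is:
Bags: B1 = {4, 7, 8}  B2 = {5, 7, 8}  B3 = {5, 7, 9}  B4 = {2, 7, 9}  B5 = {2, 6, 7}  B6 = {3, 6, 7}  B7 = {1, 3, 7}
Tree: B1–B2, B2–B3, B3–B4, B4–B5, B5–B6, B6–B7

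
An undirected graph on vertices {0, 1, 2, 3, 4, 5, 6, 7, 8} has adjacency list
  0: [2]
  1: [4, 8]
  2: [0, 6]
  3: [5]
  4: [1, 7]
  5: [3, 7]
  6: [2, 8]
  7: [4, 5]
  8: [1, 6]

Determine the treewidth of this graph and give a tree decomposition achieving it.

The largest bag has 2 vertices, giving width 1; this decomposition certifies tw(G) ≤ 1. G has an edge, so its treewidth is at least 1. Hence tw(G) = 1 exactly.

Treewidth 1.
One optimal decomposition is:
Bags: B1 = {3, 5}  B2 = {5, 7}  B3 = {4, 7}  B4 = {1, 4}  B5 = {1, 8}  B6 = {6, 8}  B7 = {2, 6}  B8 = {0, 2}
Tree: B1–B2, B2–B3, B3–B4, B4–B5, B5–B6, B6–B7, B7–B8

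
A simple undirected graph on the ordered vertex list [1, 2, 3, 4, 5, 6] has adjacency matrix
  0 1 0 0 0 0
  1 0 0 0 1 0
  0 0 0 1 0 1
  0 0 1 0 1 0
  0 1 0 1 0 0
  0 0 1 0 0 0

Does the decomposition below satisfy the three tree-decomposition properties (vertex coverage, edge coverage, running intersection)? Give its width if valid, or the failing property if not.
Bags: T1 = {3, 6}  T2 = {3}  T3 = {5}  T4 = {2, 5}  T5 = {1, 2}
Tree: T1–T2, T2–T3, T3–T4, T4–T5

No — vertex 4 appears in no bag.

A tree decomposition must satisfy three properties: every vertex lies in some bag; for every edge, both endpoints lie together in some bag; and for every vertex, the bags containing it form a connected subtree. Here vertex 4 appears in no bag, so the decomposition is invalid.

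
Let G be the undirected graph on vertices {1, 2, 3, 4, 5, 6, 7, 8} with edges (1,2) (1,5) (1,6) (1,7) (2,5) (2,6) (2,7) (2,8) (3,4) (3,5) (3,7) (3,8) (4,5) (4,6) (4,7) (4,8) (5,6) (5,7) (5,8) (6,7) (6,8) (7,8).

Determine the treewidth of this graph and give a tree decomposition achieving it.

Treewidth 4.
Bags: B1 = {4, 5, 6, 7, 8}  B2 = {3, 4, 5, 7, 8}  B3 = {2, 5, 6, 7, 8}  B4 = {1, 2, 5, 6, 7}
Tree: B1–B2, B1–B3, B3–B4

The largest bag has 5 vertices, giving width 4; this decomposition certifies tw(G) ≤ 4. For the lower bound, the 5 vertices {3, 4, 5, 7, 8} are pairwise adjacent, and any tree decomposition puts a clique entirely inside one bag — forcing width ≥ 4. The upper and lower bounds meet at 4, so that is the treewidth.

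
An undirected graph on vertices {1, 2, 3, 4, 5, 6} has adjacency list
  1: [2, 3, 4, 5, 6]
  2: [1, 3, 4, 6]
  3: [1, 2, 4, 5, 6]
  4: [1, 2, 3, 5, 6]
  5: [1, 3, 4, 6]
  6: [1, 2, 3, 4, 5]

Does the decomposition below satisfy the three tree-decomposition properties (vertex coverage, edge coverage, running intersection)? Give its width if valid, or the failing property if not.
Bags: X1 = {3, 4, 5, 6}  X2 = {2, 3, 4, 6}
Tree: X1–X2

A tree decomposition must satisfy three properties: every vertex lies in some bag; for every edge, both endpoints lie together in some bag; and for every vertex, the bags containing it form a connected subtree. Here vertex 1 appears in no bag, so the decomposition is invalid.

No — vertex 1 appears in no bag.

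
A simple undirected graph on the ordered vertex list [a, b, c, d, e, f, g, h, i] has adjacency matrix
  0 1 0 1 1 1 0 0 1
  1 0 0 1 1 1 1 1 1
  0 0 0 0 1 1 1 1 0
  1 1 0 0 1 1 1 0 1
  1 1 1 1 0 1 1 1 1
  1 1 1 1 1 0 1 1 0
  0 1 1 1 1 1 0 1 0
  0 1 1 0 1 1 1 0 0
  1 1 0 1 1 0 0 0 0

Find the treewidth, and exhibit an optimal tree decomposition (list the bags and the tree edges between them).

Each bag holds 5 vertices, so the decomposition has width 4, which upper-bounds the treewidth. Conversely, {b, d, e, f, g} is a clique of size 5, and the vertices of any clique must share a bag in every tree decomposition; so some bag has ≥ 5 vertices and tw(G) ≥ 4. Therefore the treewidth is 4.

Treewidth 4.
One such decomposition:
Bags: B1 = {b, d, e, f, g}  B2 = {b, e, f, g, h}  B3 = {c, e, f, g, h}  B4 = {a, b, d, e, f}  B5 = {a, b, d, e, i}
Tree: B1–B2, B2–B3, B1–B4, B4–B5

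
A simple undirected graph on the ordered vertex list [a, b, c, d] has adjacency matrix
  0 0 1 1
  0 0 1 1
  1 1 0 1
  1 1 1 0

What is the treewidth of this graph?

2

A width-2 tree decomposition is:
Bags: B1 = {a, c, d}  B2 = {b, c, d}
Tree: B1–B2
Every bag has size at most 3, so the width is 3 − 1 = 2 and tw(G) ≤ 2. Conversely, {a, c, d} is a clique of size 3, and the vertices of any clique must share a bag in every tree decomposition; so some bag has ≥ 3 vertices and tw(G) ≥ 2. Therefore the treewidth is 2.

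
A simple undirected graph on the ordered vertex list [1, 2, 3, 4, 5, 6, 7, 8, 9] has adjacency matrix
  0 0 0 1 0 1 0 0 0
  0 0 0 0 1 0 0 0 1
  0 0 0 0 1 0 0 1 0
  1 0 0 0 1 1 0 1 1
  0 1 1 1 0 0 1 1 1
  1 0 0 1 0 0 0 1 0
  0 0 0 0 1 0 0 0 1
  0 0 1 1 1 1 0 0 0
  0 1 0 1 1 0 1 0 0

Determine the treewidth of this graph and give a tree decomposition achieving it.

Treewidth 2.
One optimal decomposition is:
Bags: B1 = {4, 5, 9}  B2 = {4, 5, 8}  B3 = {4, 6, 8}  B4 = {2, 5, 9}  B5 = {1, 4, 6}  B6 = {5, 7, 9}  B7 = {3, 5, 8}
Tree: B1–B2, B2–B3, B1–B4, B3–B5, B4–B6, B2–B7

Every bag has size at most 3, so the width is 3 − 1 = 2 and tw(G) ≤ 2. For the lower bound, the 3 vertices {1, 4, 6} are pairwise adjacent, and any tree decomposition puts a clique entirely inside one bag — forcing width ≥ 2. Therefore the treewidth is 2.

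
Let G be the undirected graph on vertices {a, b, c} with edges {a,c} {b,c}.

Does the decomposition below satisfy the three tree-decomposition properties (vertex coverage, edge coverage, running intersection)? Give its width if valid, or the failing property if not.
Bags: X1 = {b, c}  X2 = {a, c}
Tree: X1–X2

Yes; width 1.

Every vertex of G appears in some bag (union = {a, b, c}); every edge is covered by a bag; and for each vertex v the set of bags containing v is connected in the bag tree. The decomposition is therefore valid. The largest bag has 2 vertices, so the width is 1.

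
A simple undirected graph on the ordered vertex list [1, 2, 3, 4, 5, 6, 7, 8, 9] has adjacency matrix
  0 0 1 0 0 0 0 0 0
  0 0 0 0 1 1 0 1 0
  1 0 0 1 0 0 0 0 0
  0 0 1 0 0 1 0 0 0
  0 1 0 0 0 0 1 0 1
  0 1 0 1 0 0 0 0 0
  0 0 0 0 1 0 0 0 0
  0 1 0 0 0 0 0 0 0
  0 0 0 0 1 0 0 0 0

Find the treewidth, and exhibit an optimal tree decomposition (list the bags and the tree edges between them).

Treewidth 1.
Bags: B1 = {2, 6}  B2 = {4, 6}  B3 = {2, 5}  B4 = {5, 7}  B5 = {3, 4}  B6 = {2, 8}  B7 = {1, 3}  B8 = {5, 9}
Tree: B1–B2, B1–B3, B3–B4, B2–B5, B3–B6, B5–B7, B3–B8

Every bag has size at most 2, so the width is 2 − 1 = 1 and tw(G) ≤ 1. G has an edge, so its treewidth is at least 1. Hence tw(G) = 1 exactly.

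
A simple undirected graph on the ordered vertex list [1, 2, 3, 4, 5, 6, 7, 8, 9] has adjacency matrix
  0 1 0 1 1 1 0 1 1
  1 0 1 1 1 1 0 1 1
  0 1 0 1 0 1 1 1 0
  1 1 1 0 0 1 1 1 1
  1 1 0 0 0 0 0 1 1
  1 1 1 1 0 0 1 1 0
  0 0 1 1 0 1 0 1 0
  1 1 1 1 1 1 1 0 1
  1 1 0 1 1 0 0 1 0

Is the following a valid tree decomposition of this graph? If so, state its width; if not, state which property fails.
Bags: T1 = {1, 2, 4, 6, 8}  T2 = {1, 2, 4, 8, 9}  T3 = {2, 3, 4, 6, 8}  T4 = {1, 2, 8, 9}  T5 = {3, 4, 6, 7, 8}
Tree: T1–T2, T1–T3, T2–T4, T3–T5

No — vertex 5 appears in no bag.

A tree decomposition must satisfy three properties: every vertex lies in some bag; for every edge, both endpoints lie together in some bag; and for every vertex, the bags containing it form a connected subtree. Here vertex 5 appears in no bag, so the decomposition is invalid.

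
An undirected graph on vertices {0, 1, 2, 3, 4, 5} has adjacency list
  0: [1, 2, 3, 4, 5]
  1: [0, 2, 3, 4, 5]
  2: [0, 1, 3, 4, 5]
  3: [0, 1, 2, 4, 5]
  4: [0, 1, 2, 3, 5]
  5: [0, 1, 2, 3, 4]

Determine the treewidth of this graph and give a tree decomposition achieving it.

A single bag containing all 6 vertices is trivially a valid decomposition of width 5. Conversely, {0, 1, 2, 3, 4, 5} is a clique of size 6, and the vertices of any clique must share a bag in every tree decomposition; so some bag has ≥ 6 vertices and tw(G) ≥ 5. Hence tw(G) = 5 exactly.

Treewidth 5.
One such decomposition:
Bags: B1 = {0, 1, 2, 3, 4, 5}
Tree: (single bag)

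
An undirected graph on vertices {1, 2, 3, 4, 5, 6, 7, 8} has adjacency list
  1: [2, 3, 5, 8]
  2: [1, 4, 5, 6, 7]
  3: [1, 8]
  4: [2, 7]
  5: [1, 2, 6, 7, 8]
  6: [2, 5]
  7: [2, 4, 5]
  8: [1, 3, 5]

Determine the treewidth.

A width-2 tree decomposition is:
Bags: B1 = {2, 5, 7}  B2 = {2, 5, 6}  B3 = {2, 4, 7}  B4 = {1, 2, 5}  B5 = {1, 5, 8}  B6 = {1, 3, 8}
Tree: B1–B2, B1–B3, B1–B4, B4–B5, B5–B6
Every bag has size at most 3, so the width is 3 − 1 = 2 and tw(G) ≤ 2. For the lower bound, the 3 vertices {1, 3, 8} are pairwise adjacent, and any tree decomposition puts a clique entirely inside one bag — forcing width ≥ 2. Therefore the treewidth is 2.

2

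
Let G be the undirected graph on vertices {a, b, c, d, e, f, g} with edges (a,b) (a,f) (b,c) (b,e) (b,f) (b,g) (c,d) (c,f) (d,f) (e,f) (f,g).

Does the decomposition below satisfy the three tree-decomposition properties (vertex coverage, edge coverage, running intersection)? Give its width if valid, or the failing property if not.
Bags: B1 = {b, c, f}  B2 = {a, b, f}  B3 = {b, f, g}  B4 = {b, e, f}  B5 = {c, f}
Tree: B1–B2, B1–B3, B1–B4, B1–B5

A tree decomposition must satisfy three properties: every vertex lies in some bag; for every edge, both endpoints lie together in some bag; and for every vertex, the bags containing it form a connected subtree. Here vertex d appears in no bag, so the decomposition is invalid.

No — vertex d appears in no bag.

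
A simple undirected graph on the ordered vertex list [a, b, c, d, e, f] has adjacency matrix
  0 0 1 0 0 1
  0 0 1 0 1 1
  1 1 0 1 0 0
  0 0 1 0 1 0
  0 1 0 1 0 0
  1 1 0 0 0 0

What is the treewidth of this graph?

2

A width-2 tree decomposition is:
Bags: B1 = {c, d, e}  B2 = {b, c, e}  B3 = {a, b, c}  B4 = {a, b, f}
Tree: B1–B2, B2–B3, B3–B4
The largest bag has 3 vertices, giving width 2; this decomposition certifies tw(G) ≤ 2. For the lower bound, G contains the cycle d–e–b–c–d, so G is not a forest; only forests have treewidth ≤ 1, hence tw(G) ≥ 2. Therefore the treewidth is 2.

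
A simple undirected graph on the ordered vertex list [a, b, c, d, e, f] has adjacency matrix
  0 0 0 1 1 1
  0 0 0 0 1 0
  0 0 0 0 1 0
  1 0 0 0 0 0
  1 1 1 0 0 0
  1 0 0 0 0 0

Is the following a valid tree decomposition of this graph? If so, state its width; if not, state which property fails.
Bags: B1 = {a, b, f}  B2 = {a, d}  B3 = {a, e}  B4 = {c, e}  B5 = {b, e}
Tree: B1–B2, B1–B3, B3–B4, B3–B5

No — bags containing vertex b are not connected in the tree.

A tree decomposition must satisfy three properties: every vertex lies in some bag; for every edge, both endpoints lie together in some bag; and for every vertex, the bags containing it form a connected subtree. Here bags containing vertex b are not connected in the tree, so the decomposition is invalid.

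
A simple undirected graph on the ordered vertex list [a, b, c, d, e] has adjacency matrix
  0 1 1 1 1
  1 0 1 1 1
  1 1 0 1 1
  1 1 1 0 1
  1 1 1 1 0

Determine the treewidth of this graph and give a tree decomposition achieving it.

Treewidth 4.
One optimal decomposition is:
Bags: B1 = {a, b, c, d, e}
Tree: (single bag)

A single bag containing all 5 vertices is trivially a valid decomposition of width 4. Conversely, {a, b, c, d, e} is a clique of size 5, and the vertices of any clique must share a bag in every tree decomposition; so some bag has ≥ 5 vertices and tw(G) ≥ 4. Hence tw(G) = 4 exactly.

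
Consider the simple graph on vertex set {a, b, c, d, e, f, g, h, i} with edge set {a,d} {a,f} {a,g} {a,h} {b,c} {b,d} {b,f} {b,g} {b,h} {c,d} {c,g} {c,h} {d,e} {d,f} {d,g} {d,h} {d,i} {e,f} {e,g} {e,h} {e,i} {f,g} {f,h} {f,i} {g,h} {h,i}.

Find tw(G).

4

A width-4 tree decomposition is:
Bags: B1 = {b, d, f, g, h}  B2 = {a, d, f, g, h}  B3 = {d, e, f, g, h}  B4 = {d, e, f, h, i}  B5 = {b, c, d, g, h}
Tree: B1–B2, B2–B3, B3–B4, B1–B5
Every bag has size at most 5, so the width is 5 − 1 = 4 and tw(G) ≤ 4. For the lower bound, the 5 vertices {b, c, d, g, h} are pairwise adjacent, and any tree decomposition puts a clique entirely inside one bag — forcing width ≥ 4. Combining the bounds, tw(G) = 4.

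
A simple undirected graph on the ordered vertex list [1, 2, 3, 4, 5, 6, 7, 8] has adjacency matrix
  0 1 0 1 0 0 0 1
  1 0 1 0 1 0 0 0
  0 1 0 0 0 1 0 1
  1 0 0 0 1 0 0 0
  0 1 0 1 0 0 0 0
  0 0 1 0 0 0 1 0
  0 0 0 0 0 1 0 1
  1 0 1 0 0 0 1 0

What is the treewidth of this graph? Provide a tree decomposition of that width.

Each bag holds 3 vertices, so the decomposition has width 2, which upper-bounds the treewidth. The edges 6–7–8–3–6 form a cycle, so G is not a tree and its treewidth is at least 2. Therefore the treewidth is 2.

Treewidth 2.
One optimal decomposition is:
Bags: B1 = {3, 6, 7}  B2 = {3, 7, 8}  B3 = {2, 3, 8}  B4 = {1, 2, 8}  B5 = {1, 2, 5}  B6 = {1, 4, 5}
Tree: B1–B2, B2–B3, B3–B4, B4–B5, B5–B6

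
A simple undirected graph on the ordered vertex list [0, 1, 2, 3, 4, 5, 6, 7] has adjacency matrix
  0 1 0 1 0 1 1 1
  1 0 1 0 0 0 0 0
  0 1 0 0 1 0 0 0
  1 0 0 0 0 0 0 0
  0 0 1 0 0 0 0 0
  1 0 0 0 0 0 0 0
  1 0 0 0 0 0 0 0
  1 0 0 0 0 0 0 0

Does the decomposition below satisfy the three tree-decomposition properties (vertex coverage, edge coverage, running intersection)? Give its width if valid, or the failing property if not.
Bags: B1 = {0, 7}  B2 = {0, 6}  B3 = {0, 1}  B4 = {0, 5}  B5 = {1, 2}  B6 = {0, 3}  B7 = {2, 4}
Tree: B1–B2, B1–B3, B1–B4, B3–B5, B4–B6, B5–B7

Yes; width 1.

Vertex coverage: the bags together contain {0, 1, 2, 3, 4, 5, 6, 7}, the full vertex set. Edge coverage: each edge of G has both endpoints in at least one bag. Running intersection: for every vertex, the bags containing it form a connected subtree. All three properties hold, so this is a valid tree decomposition of width max|bag| − 1 = 1, and hence tw(G) ≤ 1.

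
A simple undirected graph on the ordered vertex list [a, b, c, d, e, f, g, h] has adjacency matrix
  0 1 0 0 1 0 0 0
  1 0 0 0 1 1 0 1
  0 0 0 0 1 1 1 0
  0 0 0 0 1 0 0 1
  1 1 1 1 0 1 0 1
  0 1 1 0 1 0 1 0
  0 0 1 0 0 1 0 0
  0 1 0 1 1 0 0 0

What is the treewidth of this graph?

A width-2 tree decomposition is:
Bags: B1 = {b, e, f}  B2 = {b, e, h}  B3 = {c, e, f}  B4 = {c, f, g}  B5 = {a, b, e}  B6 = {d, e, h}
Tree: B1–B2, B1–B3, B3–B4, B1–B5, B2–B6
The largest bag has 3 vertices, giving width 2; this decomposition certifies tw(G) ≤ 2. Conversely, {c, f, g} is a clique of size 3, and the vertices of any clique must share a bag in every tree decomposition; so some bag has ≥ 3 vertices and tw(G) ≥ 2. Therefore the treewidth is 2.

2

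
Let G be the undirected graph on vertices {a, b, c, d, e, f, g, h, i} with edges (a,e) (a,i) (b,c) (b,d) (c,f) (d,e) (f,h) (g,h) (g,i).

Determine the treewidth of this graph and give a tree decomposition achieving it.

Treewidth 2.
Bags: B1 = {b, c, f}  B2 = {b, f, h}  B3 = {b, g, h}  B4 = {b, g, i}  B5 = {a, b, i}  B6 = {a, b, e}  B7 = {b, d, e}
Tree: B1–B2, B2–B3, B3–B4, B4–B5, B5–B6, B6–B7

Every bag has size at most 3, so the width is 3 − 1 = 2 and tw(G) ≤ 2. For the lower bound, G contains the cycle b–c–f–h–g–i–a–e–d–b, so G is not a forest; only forests have treewidth ≤ 1, hence tw(G) ≥ 2. The upper and lower bounds meet at 2, so that is the treewidth.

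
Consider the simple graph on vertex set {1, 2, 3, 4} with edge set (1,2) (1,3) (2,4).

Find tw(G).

1

A width-1 tree decomposition is:
Bags: B1 = {1, 3}  B2 = {1, 2}  B3 = {2, 4}
Tree: B1–B2, B2–B3
The largest bag has 2 vertices, giving width 1; this decomposition certifies tw(G) ≤ 1. G has an edge, so its treewidth is at least 1. Hence tw(G) = 1 exactly.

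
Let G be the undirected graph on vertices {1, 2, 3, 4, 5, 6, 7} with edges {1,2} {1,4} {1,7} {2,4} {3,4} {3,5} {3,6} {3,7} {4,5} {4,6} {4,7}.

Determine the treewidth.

2

A width-2 tree decomposition is:
Bags: B1 = {1, 4, 7}  B2 = {3, 4, 7}  B3 = {3, 4, 5}  B4 = {1, 2, 4}  B5 = {3, 4, 6}
Tree: B1–B2, B2–B3, B1–B4, B2–B5
Every bag has size at most 3, so the width is 3 − 1 = 2 and tw(G) ≤ 2. Conversely, {1, 2, 4} is a clique of size 3, and the vertices of any clique must share a bag in every tree decomposition; so some bag has ≥ 3 vertices and tw(G) ≥ 2. The upper and lower bounds meet at 2, so that is the treewidth.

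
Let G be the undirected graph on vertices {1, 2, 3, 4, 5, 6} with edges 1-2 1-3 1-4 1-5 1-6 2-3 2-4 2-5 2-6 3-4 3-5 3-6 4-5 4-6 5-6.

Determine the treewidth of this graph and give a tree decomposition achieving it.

Treewidth 5.
One optimal decomposition is:
Bags: B1 = {1, 2, 3, 4, 5, 6}
Tree: (single bag)

With just one bag of size 6, the width is 6 − 1 = 5, so tw(G) ≤ 5. On the other hand G contains the 6-clique {1, 2, 3, 4, 5, 6}. A clique must lie in a single bag of any decomposition, so no decomposition can have width below 5. Hence tw(G) = 5 exactly.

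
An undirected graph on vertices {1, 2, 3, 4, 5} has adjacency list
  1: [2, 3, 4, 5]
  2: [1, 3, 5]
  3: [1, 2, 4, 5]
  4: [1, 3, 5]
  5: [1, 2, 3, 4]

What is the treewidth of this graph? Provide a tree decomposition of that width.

Treewidth 3.
One optimal decomposition is:
Bags: B1 = {1, 3, 4, 5}  B2 = {1, 2, 3, 5}
Tree: B1–B2

Each bag holds 4 vertices, so the decomposition has width 3, which upper-bounds the treewidth. On the other hand G contains the 4-clique {1, 2, 3, 5}. A clique must lie in a single bag of any decomposition, so no decomposition can have width below 3. Combining the bounds, tw(G) = 3.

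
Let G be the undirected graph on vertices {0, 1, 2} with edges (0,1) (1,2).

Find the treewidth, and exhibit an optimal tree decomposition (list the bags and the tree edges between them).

The largest bag has 2 vertices, giving width 1; this decomposition certifies tw(G) ≤ 1. Since G has at least one edge (e.g. 1–2), it is not an edgeless graph, so tw(G) ≥ 1. Combining the bounds, tw(G) = 1.

Treewidth 1.
One optimal decomposition is:
Bags: B1 = {1, 2}  B2 = {0, 1}
Tree: B1–B2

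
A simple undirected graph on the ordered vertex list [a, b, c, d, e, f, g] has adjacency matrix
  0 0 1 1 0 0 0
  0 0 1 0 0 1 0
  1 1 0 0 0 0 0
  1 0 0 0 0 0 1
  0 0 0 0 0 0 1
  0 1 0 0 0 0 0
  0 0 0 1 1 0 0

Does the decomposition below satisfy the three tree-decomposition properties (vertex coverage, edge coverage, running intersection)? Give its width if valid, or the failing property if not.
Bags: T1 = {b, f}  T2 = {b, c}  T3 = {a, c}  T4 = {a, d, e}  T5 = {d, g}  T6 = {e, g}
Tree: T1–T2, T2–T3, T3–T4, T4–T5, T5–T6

No — bags containing vertex e are not connected in the tree.

A tree decomposition must satisfy three properties: every vertex lies in some bag; for every edge, both endpoints lie together in some bag; and for every vertex, the bags containing it form a connected subtree. Here bags containing vertex e are not connected in the tree, so the decomposition is invalid.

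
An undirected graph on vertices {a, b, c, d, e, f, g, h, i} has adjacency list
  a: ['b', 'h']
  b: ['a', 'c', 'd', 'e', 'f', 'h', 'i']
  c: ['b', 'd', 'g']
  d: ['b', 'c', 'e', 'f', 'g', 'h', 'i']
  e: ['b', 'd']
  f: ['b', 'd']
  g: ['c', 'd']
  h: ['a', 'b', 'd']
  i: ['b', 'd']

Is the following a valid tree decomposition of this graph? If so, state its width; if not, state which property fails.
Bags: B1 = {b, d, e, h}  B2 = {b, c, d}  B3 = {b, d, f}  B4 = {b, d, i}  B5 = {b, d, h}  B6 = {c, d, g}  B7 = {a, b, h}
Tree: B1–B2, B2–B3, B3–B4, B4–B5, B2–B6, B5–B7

A tree decomposition must satisfy three properties: every vertex lies in some bag; for every edge, both endpoints lie together in some bag; and for every vertex, the bags containing it form a connected subtree. Here bags containing vertex h are not connected in the tree, so the decomposition is invalid.

No — bags containing vertex h are not connected in the tree.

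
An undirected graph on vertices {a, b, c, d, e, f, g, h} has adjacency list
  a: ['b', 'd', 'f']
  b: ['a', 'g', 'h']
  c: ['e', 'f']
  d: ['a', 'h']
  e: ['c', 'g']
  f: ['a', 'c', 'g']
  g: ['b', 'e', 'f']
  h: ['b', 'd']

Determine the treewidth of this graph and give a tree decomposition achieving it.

Treewidth 2.
One optimal decomposition is:
Bags: B1 = {b, d, h}  B2 = {a, b, d}  B3 = {a, b, g}  B4 = {a, f, g}  B5 = {e, f, g}  B6 = {c, e, f}
Tree: B1–B2, B2–B3, B3–B4, B4–B5, B5–B6

The largest bag has 3 vertices, giving width 2; this decomposition certifies tw(G) ≤ 2. Since h–d–a–b–h is a cycle in G, G is not acyclic. Forests are exactly the graphs of treewidth ≤ 1, so tw(G) ≥ 2. The upper and lower bounds meet at 2, so that is the treewidth.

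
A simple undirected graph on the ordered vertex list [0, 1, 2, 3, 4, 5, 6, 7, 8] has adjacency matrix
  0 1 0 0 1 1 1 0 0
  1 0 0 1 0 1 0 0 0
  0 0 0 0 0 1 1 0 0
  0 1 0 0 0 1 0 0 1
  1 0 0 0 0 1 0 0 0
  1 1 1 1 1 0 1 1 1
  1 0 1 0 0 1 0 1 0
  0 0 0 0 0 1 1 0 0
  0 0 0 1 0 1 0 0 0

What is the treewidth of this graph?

A width-2 tree decomposition is:
Bags: B1 = {2, 5, 6}  B2 = {0, 5, 6}  B3 = {5, 6, 7}  B4 = {0, 4, 5}  B5 = {0, 1, 5}  B6 = {1, 3, 5}  B7 = {3, 5, 8}
Tree: B1–B2, B1–B3, B2–B4, B4–B5, B5–B6, B6–B7
Every bag has size at most 3, so the width is 3 − 1 = 2 and tw(G) ≤ 2. On the other hand G contains the 3-clique {0, 1, 5}. A clique must lie in a single bag of any decomposition, so no decomposition can have width below 2. Combining the bounds, tw(G) = 2.

2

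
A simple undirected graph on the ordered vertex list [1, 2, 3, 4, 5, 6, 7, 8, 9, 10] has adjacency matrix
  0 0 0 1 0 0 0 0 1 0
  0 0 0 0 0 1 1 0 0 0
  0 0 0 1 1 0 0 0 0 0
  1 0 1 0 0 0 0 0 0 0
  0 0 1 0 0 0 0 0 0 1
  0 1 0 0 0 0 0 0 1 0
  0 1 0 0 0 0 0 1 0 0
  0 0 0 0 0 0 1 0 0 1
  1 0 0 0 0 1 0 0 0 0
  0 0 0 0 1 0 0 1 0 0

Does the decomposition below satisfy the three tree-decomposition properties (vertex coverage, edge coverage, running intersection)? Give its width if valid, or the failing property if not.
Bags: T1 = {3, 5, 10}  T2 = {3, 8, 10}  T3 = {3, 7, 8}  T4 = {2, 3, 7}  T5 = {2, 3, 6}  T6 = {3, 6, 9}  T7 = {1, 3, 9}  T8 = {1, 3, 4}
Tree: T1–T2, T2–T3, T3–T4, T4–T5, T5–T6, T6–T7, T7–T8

Vertex coverage: the bags together contain {1, 2, 3, 4, 5, 6, 7, 8, 9, 10}, the full vertex set. Edge coverage: each edge of G has both endpoints in at least one bag. Running intersection: for every vertex, the bags containing it form a connected subtree. All three properties hold, so this is a valid tree decomposition of width max|bag| − 1 = 2, and hence tw(G) ≤ 2.

Yes; width 2.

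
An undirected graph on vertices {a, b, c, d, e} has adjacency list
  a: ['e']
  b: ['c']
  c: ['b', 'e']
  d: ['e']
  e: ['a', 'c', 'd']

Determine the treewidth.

A width-1 tree decomposition is:
Bags: B1 = {a, e}  B2 = {d, e}  B3 = {c, e}  B4 = {b, c}
Tree: B1–B2, B2–B3, B3–B4
The largest bag has 2 vertices, giving width 1; this decomposition certifies tw(G) ≤ 1. Since G has at least one edge (e.g. a–e), it is not an edgeless graph, so tw(G) ≥ 1. Therefore the treewidth is 1.

1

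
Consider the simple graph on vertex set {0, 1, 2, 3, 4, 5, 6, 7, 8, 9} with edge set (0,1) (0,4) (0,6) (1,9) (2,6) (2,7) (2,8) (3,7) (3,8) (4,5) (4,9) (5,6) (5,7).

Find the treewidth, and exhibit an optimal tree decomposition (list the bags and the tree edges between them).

Treewidth 2.
One optimal decomposition is:
Bags: B1 = {1, 4, 9}  B2 = {0, 1, 4}  B3 = {0, 4, 5}  B4 = {0, 5, 6}  B5 = {5, 6, 7}  B6 = {2, 6, 7}  B7 = {2, 3, 7}  B8 = {2, 3, 8}
Tree: B1–B2, B2–B3, B3–B4, B4–B5, B5–B6, B6–B7, B7–B8

Every bag has size at most 3, so the width is 3 − 1 = 2 and tw(G) ≤ 2. The edges 9–1–0–4–9 form a cycle, so G is not a tree and its treewidth is at least 2. The upper and lower bounds meet at 2, so that is the treewidth.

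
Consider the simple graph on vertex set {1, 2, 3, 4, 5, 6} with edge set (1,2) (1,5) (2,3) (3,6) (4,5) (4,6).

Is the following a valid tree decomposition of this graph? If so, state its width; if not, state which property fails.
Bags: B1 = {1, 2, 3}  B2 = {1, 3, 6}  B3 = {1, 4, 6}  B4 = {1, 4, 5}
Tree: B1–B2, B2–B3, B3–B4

Yes; width 2.

Vertex coverage: the bags together contain {1, 2, 3, 4, 5, 6}, the full vertex set. Edge coverage: each edge of G has both endpoints in at least one bag. Running intersection: for every vertex, the bags containing it form a connected subtree. All three properties hold, so this is a valid tree decomposition of width max|bag| − 1 = 2, and hence tw(G) ≤ 2.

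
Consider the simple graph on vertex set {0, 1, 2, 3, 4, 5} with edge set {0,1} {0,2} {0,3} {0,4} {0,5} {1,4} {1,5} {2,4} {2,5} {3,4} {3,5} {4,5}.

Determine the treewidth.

A width-3 tree decomposition is:
Bags: B1 = {0, 1, 4, 5}  B2 = {0, 2, 4, 5}  B3 = {0, 3, 4, 5}
Tree: B1–B2, B2–B3
Each bag holds 4 vertices, so the decomposition has width 3, which upper-bounds the treewidth. For the lower bound, the 4 vertices {0, 1, 4, 5} are pairwise adjacent, and any tree decomposition puts a clique entirely inside one bag — forcing width ≥ 3. The upper and lower bounds meet at 3, so that is the treewidth.

3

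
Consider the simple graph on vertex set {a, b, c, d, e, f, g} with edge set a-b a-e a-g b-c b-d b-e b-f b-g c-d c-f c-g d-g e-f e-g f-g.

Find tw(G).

A width-3 tree decomposition is:
Bags: B1 = {a, b, e, g}  B2 = {b, e, f, g}  B3 = {b, c, f, g}  B4 = {b, c, d, g}
Tree: B1–B2, B2–B3, B3–B4
Each bag holds 4 vertices, so the decomposition has width 3, which upper-bounds the treewidth. For the lower bound, the 4 vertices {b, c, d, g} are pairwise adjacent, and any tree decomposition puts a clique entirely inside one bag — forcing width ≥ 3. Combining the bounds, tw(G) = 3.

3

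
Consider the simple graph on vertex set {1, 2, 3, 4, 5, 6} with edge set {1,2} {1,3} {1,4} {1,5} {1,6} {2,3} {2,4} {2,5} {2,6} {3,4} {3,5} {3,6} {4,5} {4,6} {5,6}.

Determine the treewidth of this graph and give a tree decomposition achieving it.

A single bag containing all 6 vertices is trivially a valid decomposition of width 5. Conversely, {1, 2, 3, 4, 5, 6} is a clique of size 6, and the vertices of any clique must share a bag in every tree decomposition; so some bag has ≥ 6 vertices and tw(G) ≥ 5. Therefore the treewidth is 5.

Treewidth 5.
Bags: B1 = {1, 2, 3, 4, 5, 6}
Tree: (single bag)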